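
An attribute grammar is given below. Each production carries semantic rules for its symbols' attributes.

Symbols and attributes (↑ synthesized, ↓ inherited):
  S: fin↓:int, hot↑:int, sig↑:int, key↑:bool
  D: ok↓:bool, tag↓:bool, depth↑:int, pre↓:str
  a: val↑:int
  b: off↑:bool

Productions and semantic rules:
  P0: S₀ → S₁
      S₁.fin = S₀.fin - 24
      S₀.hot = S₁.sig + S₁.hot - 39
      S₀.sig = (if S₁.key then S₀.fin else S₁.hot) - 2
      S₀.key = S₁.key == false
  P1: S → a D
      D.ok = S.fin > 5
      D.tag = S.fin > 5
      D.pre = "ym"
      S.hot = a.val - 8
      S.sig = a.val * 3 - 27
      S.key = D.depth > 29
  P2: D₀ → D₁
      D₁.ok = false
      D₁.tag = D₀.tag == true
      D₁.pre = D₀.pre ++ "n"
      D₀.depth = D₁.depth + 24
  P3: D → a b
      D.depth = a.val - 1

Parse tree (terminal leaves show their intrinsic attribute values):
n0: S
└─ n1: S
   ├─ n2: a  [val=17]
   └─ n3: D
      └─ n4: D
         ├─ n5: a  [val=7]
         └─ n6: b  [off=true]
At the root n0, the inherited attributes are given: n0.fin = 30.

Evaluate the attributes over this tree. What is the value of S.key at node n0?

false

1. n0.fin = 30  [given at root]
2. n1.fin = 6  [S₀.fin - 24]
3. n2.val = 17  [terminal]
4. n3.ok = true  [S.fin > 5]
5. n3.tag = true  [S.fin > 5]
6. n3.pre = "ym"  ["ym"]
7. n4.ok = false  [false]
8. n4.tag = true  [D₀.tag == true]
9. n4.pre = "ymn"  [D₀.pre ++ "n"]
10. n5.val = 7  [terminal]
11. n6.off = true  [terminal]
12. n4.depth = 6  [a.val - 1]
13. n3.depth = 30  [D₁.depth + 24]
14. n1.hot = 9  [a.val - 8]
15. n1.sig = 24  [a.val * 3 - 27]
16. n1.key = true  [D.depth > 29]
17. n0.hot = -6  [S₁.sig + S₁.hot - 39]
18. n0.sig = 28  [(if S₁.key then S₀.fin else S₁.hot) - 2]
19. n0.key = false  [S₁.key == false]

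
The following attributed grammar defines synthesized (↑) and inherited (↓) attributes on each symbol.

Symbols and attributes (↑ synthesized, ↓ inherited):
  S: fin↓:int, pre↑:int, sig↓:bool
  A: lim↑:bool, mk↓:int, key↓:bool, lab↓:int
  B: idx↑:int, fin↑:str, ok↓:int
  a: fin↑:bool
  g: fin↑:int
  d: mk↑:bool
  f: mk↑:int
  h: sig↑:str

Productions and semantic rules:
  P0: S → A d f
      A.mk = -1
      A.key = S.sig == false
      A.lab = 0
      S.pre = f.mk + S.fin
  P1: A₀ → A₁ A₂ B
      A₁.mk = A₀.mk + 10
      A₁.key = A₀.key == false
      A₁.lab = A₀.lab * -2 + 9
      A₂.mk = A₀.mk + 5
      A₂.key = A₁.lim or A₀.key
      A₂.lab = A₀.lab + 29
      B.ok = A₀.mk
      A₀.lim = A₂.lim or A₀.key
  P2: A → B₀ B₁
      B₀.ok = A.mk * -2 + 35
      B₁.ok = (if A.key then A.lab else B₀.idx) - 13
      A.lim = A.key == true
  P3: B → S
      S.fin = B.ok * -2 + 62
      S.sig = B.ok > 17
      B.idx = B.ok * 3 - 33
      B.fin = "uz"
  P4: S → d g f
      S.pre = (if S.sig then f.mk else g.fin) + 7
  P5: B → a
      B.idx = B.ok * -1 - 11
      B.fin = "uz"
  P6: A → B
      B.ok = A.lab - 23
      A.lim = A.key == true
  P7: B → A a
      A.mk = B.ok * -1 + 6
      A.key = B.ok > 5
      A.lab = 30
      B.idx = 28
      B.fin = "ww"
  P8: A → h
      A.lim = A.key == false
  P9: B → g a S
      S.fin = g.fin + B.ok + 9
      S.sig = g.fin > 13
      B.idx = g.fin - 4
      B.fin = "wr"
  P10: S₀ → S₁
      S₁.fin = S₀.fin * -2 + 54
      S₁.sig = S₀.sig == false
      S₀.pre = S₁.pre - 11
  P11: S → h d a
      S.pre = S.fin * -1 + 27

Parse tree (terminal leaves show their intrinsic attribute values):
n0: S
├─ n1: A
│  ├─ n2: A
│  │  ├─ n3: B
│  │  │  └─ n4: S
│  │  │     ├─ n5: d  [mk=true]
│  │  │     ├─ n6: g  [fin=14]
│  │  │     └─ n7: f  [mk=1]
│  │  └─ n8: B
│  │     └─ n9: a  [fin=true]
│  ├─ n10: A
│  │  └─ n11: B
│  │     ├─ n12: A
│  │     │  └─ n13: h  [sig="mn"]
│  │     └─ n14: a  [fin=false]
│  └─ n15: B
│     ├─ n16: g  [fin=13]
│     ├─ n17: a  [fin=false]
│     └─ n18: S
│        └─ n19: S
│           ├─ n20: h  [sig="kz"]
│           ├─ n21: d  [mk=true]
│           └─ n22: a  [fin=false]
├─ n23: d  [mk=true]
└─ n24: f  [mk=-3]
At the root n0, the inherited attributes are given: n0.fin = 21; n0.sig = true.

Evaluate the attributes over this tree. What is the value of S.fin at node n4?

1. n0.fin = 21  [given at root]
2. n0.sig = true  [given at root]
3. n1.mk = -1  [-1]
4. n1.key = false  [S.sig == false]
5. n1.lab = 0  [0]
6. n2.mk = 9  [A₀.mk + 10]
7. n2.key = true  [A₀.key == false]
8. n2.lab = 9  [A₀.lab * -2 + 9]
9. n3.ok = 17  [A.mk * -2 + 35]
10. n4.fin = 28  [B.ok * -2 + 62]
11. n4.sig = false  [B.ok > 17]
12. n5.mk = true  [terminal]
13. n6.fin = 14  [terminal]
14. n7.mk = 1  [terminal]
15. n4.pre = 21  [(if S.sig then f.mk else g.fin) + 7]
16. n3.idx = 18  [B.ok * 3 - 33]
17. n3.fin = "uz"  ["uz"]
18. n8.ok = -4  [(if A.key then A.lab else B₀.idx) - 13]
19. n9.fin = true  [terminal]
20. n8.idx = -7  [B.ok * -1 - 11]
21. n8.fin = "uz"  ["uz"]
22. n2.lim = true  [A.key == true]
23. n10.mk = 4  [A₀.mk + 5]
24. n10.key = true  [A₁.lim or A₀.key]
25. n10.lab = 29  [A₀.lab + 29]
26. n11.ok = 6  [A.lab - 23]
27. n12.mk = 0  [B.ok * -1 + 6]
28. n12.key = true  [B.ok > 5]
29. n12.lab = 30  [30]
30. n13.sig = "mn"  [terminal]
31. n12.lim = false  [A.key == false]
32. n14.fin = false  [terminal]
33. n11.idx = 28  [28]
34. n11.fin = "ww"  ["ww"]
35. n10.lim = true  [A.key == true]
36. n15.ok = -1  [A₀.mk]
37. n16.fin = 13  [terminal]
38. n17.fin = false  [terminal]
39. n18.fin = 21  [g.fin + B.ok + 9]
40. n18.sig = false  [g.fin > 13]
41. n19.fin = 12  [S₀.fin * -2 + 54]
42. n19.sig = true  [S₀.sig == false]
43. n20.sig = "kz"  [terminal]
44. n21.mk = true  [terminal]
45. n22.fin = false  [terminal]
46. n19.pre = 15  [S.fin * -1 + 27]
47. n18.pre = 4  [S₁.pre - 11]
48. n15.idx = 9  [g.fin - 4]
49. n15.fin = "wr"  ["wr"]
50. n1.lim = true  [A₂.lim or A₀.key]
51. n23.mk = true  [terminal]
52. n24.mk = -3  [terminal]
53. n0.pre = 18  [f.mk + S.fin]

28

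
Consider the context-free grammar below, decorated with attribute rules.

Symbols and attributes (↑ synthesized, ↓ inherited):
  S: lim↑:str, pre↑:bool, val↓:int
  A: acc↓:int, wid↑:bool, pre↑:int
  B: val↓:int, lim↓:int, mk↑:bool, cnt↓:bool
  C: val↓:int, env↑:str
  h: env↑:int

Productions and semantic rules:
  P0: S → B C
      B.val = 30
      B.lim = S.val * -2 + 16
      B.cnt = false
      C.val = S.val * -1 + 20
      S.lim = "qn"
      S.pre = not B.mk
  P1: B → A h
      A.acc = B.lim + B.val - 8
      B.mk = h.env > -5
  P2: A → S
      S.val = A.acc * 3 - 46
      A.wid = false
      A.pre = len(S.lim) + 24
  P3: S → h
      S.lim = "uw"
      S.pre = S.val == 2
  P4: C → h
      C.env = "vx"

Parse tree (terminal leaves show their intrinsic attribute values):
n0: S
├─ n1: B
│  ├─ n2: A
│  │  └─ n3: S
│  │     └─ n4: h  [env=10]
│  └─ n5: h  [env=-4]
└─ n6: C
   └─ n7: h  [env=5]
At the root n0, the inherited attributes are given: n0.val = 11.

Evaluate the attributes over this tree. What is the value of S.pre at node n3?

true

1. n0.val = 11  [given at root]
2. n1.val = 30  [30]
3. n1.lim = -6  [S.val * -2 + 16]
4. n1.cnt = false  [false]
5. n2.acc = 16  [B.lim + B.val - 8]
6. n3.val = 2  [A.acc * 3 - 46]
7. n4.env = 10  [terminal]
8. n3.lim = "uw"  ["uw"]
9. n3.pre = true  [S.val == 2]
10. n2.wid = false  [false]
11. n2.pre = 26  [len(S.lim) + 24]
12. n5.env = -4  [terminal]
13. n1.mk = true  [h.env > -5]
14. n6.val = 9  [S.val * -1 + 20]
15. n7.env = 5  [terminal]
16. n6.env = "vx"  ["vx"]
17. n0.lim = "qn"  ["qn"]
18. n0.pre = false  [not B.mk]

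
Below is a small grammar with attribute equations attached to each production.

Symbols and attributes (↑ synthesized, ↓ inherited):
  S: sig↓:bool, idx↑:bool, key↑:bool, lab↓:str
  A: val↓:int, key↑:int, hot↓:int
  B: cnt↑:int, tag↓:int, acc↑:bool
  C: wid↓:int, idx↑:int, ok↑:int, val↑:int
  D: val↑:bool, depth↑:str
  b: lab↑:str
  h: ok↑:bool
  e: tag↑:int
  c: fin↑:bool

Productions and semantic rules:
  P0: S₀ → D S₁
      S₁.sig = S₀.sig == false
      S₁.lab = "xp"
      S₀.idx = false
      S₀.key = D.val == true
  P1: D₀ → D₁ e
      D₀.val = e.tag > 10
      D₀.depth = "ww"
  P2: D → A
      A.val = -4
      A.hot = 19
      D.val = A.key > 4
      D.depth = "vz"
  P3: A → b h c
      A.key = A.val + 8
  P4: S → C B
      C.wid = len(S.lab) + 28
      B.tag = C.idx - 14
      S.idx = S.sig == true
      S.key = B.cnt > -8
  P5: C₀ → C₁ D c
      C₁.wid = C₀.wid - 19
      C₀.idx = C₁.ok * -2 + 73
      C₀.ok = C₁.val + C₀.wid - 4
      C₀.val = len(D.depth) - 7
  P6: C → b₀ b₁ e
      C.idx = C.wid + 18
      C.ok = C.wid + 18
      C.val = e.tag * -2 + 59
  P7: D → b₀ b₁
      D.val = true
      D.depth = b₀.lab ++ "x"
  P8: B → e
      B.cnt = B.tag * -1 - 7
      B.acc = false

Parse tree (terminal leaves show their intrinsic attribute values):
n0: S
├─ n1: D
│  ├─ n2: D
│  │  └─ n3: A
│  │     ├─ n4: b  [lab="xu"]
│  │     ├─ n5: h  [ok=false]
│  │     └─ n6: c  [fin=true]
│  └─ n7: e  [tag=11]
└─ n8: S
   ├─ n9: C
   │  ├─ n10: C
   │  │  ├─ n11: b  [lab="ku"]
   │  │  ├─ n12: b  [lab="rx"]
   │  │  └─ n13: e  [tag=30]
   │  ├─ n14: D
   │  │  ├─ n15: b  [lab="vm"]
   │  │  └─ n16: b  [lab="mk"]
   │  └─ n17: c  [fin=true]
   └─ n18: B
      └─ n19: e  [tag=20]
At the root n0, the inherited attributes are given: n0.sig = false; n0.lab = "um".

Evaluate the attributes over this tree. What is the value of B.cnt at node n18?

-8

1. n0.sig = false  [given at root]
2. n0.lab = "um"  [given at root]
3. n3.val = -4  [-4]
4. n3.hot = 19  [19]
5. n4.lab = "xu"  [terminal]
6. n5.ok = false  [terminal]
7. n6.fin = true  [terminal]
8. n3.key = 4  [A.val + 8]
9. n2.val = false  [A.key > 4]
10. n2.depth = "vz"  ["vz"]
11. n7.tag = 11  [terminal]
12. n1.val = true  [e.tag > 10]
13. n1.depth = "ww"  ["ww"]
14. n8.sig = true  [S₀.sig == false]
15. n8.lab = "xp"  ["xp"]
16. n9.wid = 30  [len(S.lab) + 28]
17. n10.wid = 11  [C₀.wid - 19]
18. n11.lab = "ku"  [terminal]
19. n12.lab = "rx"  [terminal]
20. n13.tag = 30  [terminal]
21. n10.idx = 29  [C.wid + 18]
22. n10.ok = 29  [C.wid + 18]
23. n10.val = -1  [e.tag * -2 + 59]
24. n15.lab = "vm"  [terminal]
25. n16.lab = "mk"  [terminal]
26. n14.val = true  [true]
27. n14.depth = "vmx"  [b₀.lab ++ "x"]
28. n17.fin = true  [terminal]
29. n9.idx = 15  [C₁.ok * -2 + 73]
30. n9.ok = 25  [C₁.val + C₀.wid - 4]
31. n9.val = -4  [len(D.depth) - 7]
32. n18.tag = 1  [C.idx - 14]
33. n19.tag = 20  [terminal]
34. n18.cnt = -8  [B.tag * -1 - 7]
35. n18.acc = false  [false]
36. n8.idx = true  [S.sig == true]
37. n8.key = false  [B.cnt > -8]
38. n0.idx = false  [false]
39. n0.key = true  [D.val == true]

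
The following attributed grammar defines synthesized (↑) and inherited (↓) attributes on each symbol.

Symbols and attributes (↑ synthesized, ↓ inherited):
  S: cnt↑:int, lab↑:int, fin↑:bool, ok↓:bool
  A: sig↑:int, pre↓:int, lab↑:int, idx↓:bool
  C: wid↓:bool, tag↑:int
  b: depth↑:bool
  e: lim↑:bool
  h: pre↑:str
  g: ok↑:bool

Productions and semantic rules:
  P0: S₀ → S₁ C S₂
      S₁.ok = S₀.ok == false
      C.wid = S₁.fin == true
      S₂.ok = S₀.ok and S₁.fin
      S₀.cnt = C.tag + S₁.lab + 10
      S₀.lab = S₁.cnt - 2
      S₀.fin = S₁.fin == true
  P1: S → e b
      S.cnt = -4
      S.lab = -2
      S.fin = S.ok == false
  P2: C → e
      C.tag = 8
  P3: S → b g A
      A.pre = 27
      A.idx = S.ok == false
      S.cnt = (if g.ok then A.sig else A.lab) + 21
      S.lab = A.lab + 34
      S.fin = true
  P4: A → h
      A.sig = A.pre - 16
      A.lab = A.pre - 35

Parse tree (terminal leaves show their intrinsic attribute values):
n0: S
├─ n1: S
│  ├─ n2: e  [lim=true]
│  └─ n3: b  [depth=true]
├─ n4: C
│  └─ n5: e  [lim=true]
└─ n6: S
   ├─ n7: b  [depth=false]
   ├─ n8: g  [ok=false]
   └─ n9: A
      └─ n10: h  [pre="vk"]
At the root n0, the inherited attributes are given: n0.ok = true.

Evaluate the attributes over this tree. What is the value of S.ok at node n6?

1. n0.ok = true  [given at root]
2. n1.ok = false  [S₀.ok == false]
3. n2.lim = true  [terminal]
4. n3.depth = true  [terminal]
5. n1.cnt = -4  [-4]
6. n1.lab = -2  [-2]
7. n1.fin = true  [S.ok == false]
8. n4.wid = true  [S₁.fin == true]
9. n5.lim = true  [terminal]
10. n4.tag = 8  [8]
11. n6.ok = true  [S₀.ok and S₁.fin]
12. n7.depth = false  [terminal]
13. n8.ok = false  [terminal]
14. n9.pre = 27  [27]
15. n9.idx = false  [S.ok == false]
16. n10.pre = "vk"  [terminal]
17. n9.sig = 11  [A.pre - 16]
18. n9.lab = -8  [A.pre - 35]
19. n6.cnt = 13  [(if g.ok then A.sig else A.lab) + 21]
20. n6.lab = 26  [A.lab + 34]
21. n6.fin = true  [true]
22. n0.cnt = 16  [C.tag + S₁.lab + 10]
23. n0.lab = -6  [S₁.cnt - 2]
24. n0.fin = true  [S₁.fin == true]

true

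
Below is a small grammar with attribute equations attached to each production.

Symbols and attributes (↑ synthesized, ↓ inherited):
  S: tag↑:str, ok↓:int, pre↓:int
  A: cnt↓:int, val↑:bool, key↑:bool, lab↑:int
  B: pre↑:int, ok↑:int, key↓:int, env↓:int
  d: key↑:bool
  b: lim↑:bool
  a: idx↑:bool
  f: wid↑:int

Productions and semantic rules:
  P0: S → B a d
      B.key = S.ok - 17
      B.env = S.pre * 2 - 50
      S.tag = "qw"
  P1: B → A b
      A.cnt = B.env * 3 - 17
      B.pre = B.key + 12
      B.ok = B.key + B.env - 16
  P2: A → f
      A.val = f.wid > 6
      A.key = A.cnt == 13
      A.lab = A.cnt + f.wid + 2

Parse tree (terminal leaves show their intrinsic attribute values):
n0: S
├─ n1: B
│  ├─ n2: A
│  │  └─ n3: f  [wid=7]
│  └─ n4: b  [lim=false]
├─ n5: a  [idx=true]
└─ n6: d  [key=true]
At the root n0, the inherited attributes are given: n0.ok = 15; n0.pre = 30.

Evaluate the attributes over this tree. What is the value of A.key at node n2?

1. n0.ok = 15  [given at root]
2. n0.pre = 30  [given at root]
3. n1.key = -2  [S.ok - 17]
4. n1.env = 10  [S.pre * 2 - 50]
5. n2.cnt = 13  [B.env * 3 - 17]
6. n3.wid = 7  [terminal]
7. n2.val = true  [f.wid > 6]
8. n2.key = true  [A.cnt == 13]
9. n2.lab = 22  [A.cnt + f.wid + 2]
10. n4.lim = false  [terminal]
11. n1.pre = 10  [B.key + 12]
12. n1.ok = -8  [B.key + B.env - 16]
13. n5.idx = true  [terminal]
14. n6.key = true  [terminal]
15. n0.tag = "qw"  ["qw"]

true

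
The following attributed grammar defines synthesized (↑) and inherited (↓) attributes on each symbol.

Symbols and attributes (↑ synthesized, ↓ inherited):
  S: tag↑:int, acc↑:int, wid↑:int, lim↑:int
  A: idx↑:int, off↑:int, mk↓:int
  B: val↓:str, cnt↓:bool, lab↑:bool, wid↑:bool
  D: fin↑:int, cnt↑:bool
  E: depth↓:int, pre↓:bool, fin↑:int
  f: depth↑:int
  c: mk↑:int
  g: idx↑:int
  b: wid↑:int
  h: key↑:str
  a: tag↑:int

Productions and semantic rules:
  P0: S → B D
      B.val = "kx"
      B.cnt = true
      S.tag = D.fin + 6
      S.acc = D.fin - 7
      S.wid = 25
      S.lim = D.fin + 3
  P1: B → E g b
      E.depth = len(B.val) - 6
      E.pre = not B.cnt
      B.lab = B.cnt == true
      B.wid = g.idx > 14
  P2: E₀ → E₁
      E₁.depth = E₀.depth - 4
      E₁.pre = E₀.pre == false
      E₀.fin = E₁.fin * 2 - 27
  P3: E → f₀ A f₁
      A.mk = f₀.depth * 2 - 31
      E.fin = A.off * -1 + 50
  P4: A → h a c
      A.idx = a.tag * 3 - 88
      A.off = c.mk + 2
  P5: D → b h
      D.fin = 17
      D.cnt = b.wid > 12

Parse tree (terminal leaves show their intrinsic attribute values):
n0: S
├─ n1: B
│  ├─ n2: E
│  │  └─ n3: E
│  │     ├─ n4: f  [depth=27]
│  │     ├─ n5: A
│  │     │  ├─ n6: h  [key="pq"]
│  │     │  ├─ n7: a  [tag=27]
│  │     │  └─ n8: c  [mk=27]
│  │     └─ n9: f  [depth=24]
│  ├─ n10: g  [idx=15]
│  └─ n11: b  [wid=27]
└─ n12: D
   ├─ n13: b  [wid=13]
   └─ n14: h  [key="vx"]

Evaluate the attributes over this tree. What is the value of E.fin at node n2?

1. n1.val = "kx"  ["kx"]
2. n1.cnt = true  [true]
3. n2.depth = -4  [len(B.val) - 6]
4. n2.pre = false  [not B.cnt]
5. n3.depth = -8  [E₀.depth - 4]
6. n3.pre = true  [E₀.pre == false]
7. n4.depth = 27  [terminal]
8. n5.mk = 23  [f₀.depth * 2 - 31]
9. n6.key = "pq"  [terminal]
10. n7.tag = 27  [terminal]
11. n8.mk = 27  [terminal]
12. n5.idx = -7  [a.tag * 3 - 88]
13. n5.off = 29  [c.mk + 2]
14. n9.depth = 24  [terminal]
15. n3.fin = 21  [A.off * -1 + 50]
16. n2.fin = 15  [E₁.fin * 2 - 27]
17. n10.idx = 15  [terminal]
18. n11.wid = 27  [terminal]
19. n1.lab = true  [B.cnt == true]
20. n1.wid = true  [g.idx > 14]
21. n13.wid = 13  [terminal]
22. n14.key = "vx"  [terminal]
23. n12.fin = 17  [17]
24. n12.cnt = true  [b.wid > 12]
25. n0.tag = 23  [D.fin + 6]
26. n0.acc = 10  [D.fin - 7]
27. n0.wid = 25  [25]
28. n0.lim = 20  [D.fin + 3]

15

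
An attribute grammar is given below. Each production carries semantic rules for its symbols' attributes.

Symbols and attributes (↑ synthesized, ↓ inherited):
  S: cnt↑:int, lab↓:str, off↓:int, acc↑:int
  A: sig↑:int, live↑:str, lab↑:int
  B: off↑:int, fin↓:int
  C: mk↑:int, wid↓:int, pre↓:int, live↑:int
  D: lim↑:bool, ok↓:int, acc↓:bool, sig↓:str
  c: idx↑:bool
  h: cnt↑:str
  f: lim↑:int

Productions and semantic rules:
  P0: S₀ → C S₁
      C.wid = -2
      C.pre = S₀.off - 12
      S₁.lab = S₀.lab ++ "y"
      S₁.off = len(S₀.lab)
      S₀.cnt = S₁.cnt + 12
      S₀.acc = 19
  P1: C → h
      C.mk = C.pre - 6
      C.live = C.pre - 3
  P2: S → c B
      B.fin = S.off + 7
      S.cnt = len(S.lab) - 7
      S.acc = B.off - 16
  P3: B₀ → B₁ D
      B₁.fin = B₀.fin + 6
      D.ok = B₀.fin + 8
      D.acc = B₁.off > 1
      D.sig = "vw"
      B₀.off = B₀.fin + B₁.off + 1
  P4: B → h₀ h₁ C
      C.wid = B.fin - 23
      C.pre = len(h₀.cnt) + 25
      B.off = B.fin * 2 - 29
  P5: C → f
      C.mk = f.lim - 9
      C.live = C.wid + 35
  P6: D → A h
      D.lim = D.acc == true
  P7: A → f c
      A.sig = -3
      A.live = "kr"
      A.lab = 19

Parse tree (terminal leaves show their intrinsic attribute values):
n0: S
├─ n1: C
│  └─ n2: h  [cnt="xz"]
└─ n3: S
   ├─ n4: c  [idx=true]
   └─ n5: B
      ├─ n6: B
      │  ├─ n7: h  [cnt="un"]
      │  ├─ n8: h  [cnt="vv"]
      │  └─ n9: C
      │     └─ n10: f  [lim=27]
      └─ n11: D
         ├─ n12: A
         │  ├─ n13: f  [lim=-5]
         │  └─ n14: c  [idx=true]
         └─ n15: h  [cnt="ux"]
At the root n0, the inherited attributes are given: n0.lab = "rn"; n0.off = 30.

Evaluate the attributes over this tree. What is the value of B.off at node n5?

1. n0.lab = "rn"  [given at root]
2. n0.off = 30  [given at root]
3. n1.wid = -2  [-2]
4. n1.pre = 18  [S₀.off - 12]
5. n2.cnt = "xz"  [terminal]
6. n1.mk = 12  [C.pre - 6]
7. n1.live = 15  [C.pre - 3]
8. n3.lab = "rny"  [S₀.lab ++ "y"]
9. n3.off = 2  [len(S₀.lab)]
10. n4.idx = true  [terminal]
11. n5.fin = 9  [S.off + 7]
12. n6.fin = 15  [B₀.fin + 6]
13. n7.cnt = "un"  [terminal]
14. n8.cnt = "vv"  [terminal]
15. n9.wid = -8  [B.fin - 23]
16. n9.pre = 27  [len(h₀.cnt) + 25]
17. n10.lim = 27  [terminal]
18. n9.mk = 18  [f.lim - 9]
19. n9.live = 27  [C.wid + 35]
20. n6.off = 1  [B.fin * 2 - 29]
21. n11.ok = 17  [B₀.fin + 8]
22. n11.acc = false  [B₁.off > 1]
23. n11.sig = "vw"  ["vw"]
24. n13.lim = -5  [terminal]
25. n14.idx = true  [terminal]
26. n12.sig = -3  [-3]
27. n12.live = "kr"  ["kr"]
28. n12.lab = 19  [19]
29. n15.cnt = "ux"  [terminal]
30. n11.lim = false  [D.acc == true]
31. n5.off = 11  [B₀.fin + B₁.off + 1]
32. n3.cnt = -4  [len(S.lab) - 7]
33. n3.acc = -5  [B.off - 16]
34. n0.cnt = 8  [S₁.cnt + 12]
35. n0.acc = 19  [19]

11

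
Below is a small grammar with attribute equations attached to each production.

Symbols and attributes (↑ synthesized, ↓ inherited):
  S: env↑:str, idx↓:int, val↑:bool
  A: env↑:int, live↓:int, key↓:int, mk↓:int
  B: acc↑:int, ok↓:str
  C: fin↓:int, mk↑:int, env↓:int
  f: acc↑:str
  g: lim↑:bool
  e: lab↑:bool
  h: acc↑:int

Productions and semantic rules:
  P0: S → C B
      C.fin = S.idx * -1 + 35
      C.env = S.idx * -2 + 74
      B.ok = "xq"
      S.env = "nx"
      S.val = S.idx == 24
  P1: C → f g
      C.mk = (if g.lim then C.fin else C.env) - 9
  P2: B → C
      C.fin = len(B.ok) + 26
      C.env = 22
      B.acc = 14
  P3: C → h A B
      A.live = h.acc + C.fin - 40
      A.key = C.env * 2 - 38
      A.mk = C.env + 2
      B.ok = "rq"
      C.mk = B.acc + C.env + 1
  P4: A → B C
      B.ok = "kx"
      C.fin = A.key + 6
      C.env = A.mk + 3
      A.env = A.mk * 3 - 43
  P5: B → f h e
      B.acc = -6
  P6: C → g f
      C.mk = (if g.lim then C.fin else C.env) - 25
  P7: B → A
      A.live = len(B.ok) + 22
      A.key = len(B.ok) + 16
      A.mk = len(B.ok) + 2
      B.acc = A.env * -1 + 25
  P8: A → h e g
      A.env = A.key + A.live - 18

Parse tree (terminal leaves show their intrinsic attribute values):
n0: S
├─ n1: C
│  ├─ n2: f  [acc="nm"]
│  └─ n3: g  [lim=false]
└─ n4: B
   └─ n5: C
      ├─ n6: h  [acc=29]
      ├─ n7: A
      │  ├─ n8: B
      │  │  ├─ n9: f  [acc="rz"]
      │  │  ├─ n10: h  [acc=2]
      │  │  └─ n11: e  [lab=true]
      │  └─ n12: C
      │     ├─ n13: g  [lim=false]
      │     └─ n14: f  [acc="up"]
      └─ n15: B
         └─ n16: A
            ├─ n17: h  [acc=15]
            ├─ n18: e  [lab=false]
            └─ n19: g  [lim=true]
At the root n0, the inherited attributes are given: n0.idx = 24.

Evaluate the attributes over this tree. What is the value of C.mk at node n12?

2

1. n0.idx = 24  [given at root]
2. n1.fin = 11  [S.idx * -1 + 35]
3. n1.env = 26  [S.idx * -2 + 74]
4. n2.acc = "nm"  [terminal]
5. n3.lim = false  [terminal]
6. n1.mk = 17  [(if g.lim then C.fin else C.env) - 9]
7. n4.ok = "xq"  ["xq"]
8. n5.fin = 28  [len(B.ok) + 26]
9. n5.env = 22  [22]
10. n6.acc = 29  [terminal]
11. n7.live = 17  [h.acc + C.fin - 40]
12. n7.key = 6  [C.env * 2 - 38]
13. n7.mk = 24  [C.env + 2]
14. n8.ok = "kx"  ["kx"]
15. n9.acc = "rz"  [terminal]
16. n10.acc = 2  [terminal]
17. n11.lab = true  [terminal]
18. n8.acc = -6  [-6]
19. n12.fin = 12  [A.key + 6]
20. n12.env = 27  [A.mk + 3]
21. n13.lim = false  [terminal]
22. n14.acc = "up"  [terminal]
23. n12.mk = 2  [(if g.lim then C.fin else C.env) - 25]
24. n7.env = 29  [A.mk * 3 - 43]
25. n15.ok = "rq"  ["rq"]
26. n16.live = 24  [len(B.ok) + 22]
27. n16.key = 18  [len(B.ok) + 16]
28. n16.mk = 4  [len(B.ok) + 2]
29. n17.acc = 15  [terminal]
30. n18.lab = false  [terminal]
31. n19.lim = true  [terminal]
32. n16.env = 24  [A.key + A.live - 18]
33. n15.acc = 1  [A.env * -1 + 25]
34. n5.mk = 24  [B.acc + C.env + 1]
35. n4.acc = 14  [14]
36. n0.env = "nx"  ["nx"]
37. n0.val = true  [S.idx == 24]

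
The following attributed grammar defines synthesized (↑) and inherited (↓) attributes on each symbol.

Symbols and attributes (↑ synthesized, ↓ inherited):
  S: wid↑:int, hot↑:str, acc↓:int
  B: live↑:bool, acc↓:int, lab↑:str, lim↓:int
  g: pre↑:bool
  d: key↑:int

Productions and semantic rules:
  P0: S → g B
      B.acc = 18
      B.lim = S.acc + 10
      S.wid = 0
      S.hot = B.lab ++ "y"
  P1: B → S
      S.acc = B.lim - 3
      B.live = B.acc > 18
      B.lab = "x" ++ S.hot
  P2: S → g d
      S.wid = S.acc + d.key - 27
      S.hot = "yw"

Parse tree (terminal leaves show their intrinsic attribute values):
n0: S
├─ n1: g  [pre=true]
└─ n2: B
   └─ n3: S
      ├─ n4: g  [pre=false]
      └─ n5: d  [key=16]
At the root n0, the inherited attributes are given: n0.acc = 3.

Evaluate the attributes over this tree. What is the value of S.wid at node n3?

1. n0.acc = 3  [given at root]
2. n1.pre = true  [terminal]
3. n2.acc = 18  [18]
4. n2.lim = 13  [S.acc + 10]
5. n3.acc = 10  [B.lim - 3]
6. n4.pre = false  [terminal]
7. n5.key = 16  [terminal]
8. n3.wid = -1  [S.acc + d.key - 27]
9. n3.hot = "yw"  ["yw"]
10. n2.live = false  [B.acc > 18]
11. n2.lab = "xyw"  ["x" ++ S.hot]
12. n0.wid = 0  [0]
13. n0.hot = "xywy"  [B.lab ++ "y"]

-1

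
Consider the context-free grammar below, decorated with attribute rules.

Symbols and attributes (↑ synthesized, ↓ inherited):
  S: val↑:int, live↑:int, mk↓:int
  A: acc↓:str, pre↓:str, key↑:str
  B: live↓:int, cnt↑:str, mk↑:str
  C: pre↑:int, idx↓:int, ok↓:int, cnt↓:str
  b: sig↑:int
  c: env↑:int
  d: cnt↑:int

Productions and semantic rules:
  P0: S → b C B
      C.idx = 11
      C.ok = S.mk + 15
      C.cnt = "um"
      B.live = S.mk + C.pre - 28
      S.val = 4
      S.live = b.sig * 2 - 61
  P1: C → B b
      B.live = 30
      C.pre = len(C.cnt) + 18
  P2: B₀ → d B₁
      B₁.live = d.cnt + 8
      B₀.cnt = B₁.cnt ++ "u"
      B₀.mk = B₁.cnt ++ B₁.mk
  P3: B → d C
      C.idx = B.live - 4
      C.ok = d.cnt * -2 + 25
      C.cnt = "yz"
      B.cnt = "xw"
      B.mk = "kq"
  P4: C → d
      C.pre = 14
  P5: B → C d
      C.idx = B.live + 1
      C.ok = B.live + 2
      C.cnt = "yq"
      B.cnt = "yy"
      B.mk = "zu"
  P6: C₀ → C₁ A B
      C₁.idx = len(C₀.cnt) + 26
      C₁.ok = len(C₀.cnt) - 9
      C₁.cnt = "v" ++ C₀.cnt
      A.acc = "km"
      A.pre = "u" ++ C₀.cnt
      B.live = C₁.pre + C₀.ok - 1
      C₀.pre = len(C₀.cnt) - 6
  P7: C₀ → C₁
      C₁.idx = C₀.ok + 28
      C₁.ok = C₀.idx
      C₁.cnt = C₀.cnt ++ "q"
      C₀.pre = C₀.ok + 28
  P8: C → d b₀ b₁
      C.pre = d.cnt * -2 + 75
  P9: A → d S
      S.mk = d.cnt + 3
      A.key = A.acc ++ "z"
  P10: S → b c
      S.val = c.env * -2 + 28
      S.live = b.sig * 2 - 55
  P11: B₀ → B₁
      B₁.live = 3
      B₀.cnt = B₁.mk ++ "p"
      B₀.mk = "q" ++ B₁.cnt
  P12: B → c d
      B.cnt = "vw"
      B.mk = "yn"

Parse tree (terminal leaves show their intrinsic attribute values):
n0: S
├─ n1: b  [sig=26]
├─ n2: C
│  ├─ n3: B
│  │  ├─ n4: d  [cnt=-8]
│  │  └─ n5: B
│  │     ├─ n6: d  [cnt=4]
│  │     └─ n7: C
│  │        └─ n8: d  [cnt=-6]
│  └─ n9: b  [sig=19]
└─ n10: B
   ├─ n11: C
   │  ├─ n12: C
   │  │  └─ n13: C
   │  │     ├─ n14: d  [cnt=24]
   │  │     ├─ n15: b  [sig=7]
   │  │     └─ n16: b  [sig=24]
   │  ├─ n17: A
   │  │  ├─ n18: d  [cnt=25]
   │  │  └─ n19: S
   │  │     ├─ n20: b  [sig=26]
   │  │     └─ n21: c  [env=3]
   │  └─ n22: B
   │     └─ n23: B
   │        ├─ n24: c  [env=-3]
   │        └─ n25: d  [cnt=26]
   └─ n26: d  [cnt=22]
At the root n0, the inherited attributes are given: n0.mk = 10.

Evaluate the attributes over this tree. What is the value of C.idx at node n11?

1. n0.mk = 10  [given at root]
2. n1.sig = 26  [terminal]
3. n2.idx = 11  [11]
4. n2.ok = 25  [S.mk + 15]
5. n2.cnt = "um"  ["um"]
6. n3.live = 30  [30]
7. n4.cnt = -8  [terminal]
8. n5.live = 0  [d.cnt + 8]
9. n6.cnt = 4  [terminal]
10. n7.idx = -4  [B.live - 4]
11. n7.ok = 17  [d.cnt * -2 + 25]
12. n7.cnt = "yz"  ["yz"]
13. n8.cnt = -6  [terminal]
14. n7.pre = 14  [14]
15. n5.cnt = "xw"  ["xw"]
16. n5.mk = "kq"  ["kq"]
17. n3.cnt = "xwu"  [B₁.cnt ++ "u"]
18. n3.mk = "xwkq"  [B₁.cnt ++ B₁.mk]
19. n9.sig = 19  [terminal]
20. n2.pre = 20  [len(C.cnt) + 18]
21. n10.live = 2  [S.mk + C.pre - 28]
22. n11.idx = 3  [B.live + 1]
23. n11.ok = 4  [B.live + 2]
24. n11.cnt = "yq"  ["yq"]
25. n12.idx = 28  [len(C₀.cnt) + 26]
26. n12.ok = -7  [len(C₀.cnt) - 9]
27. n12.cnt = "vyq"  ["v" ++ C₀.cnt]
28. n13.idx = 21  [C₀.ok + 28]
29. n13.ok = 28  [C₀.idx]
30. n13.cnt = "vyqq"  [C₀.cnt ++ "q"]
31. n14.cnt = 24  [terminal]
32. n15.sig = 7  [terminal]
33. n16.sig = 24  [terminal]
34. n13.pre = 27  [d.cnt * -2 + 75]
35. n12.pre = 21  [C₀.ok + 28]
36. n17.acc = "km"  ["km"]
37. n17.pre = "uyq"  ["u" ++ C₀.cnt]
38. n18.cnt = 25  [terminal]
39. n19.mk = 28  [d.cnt + 3]
40. n20.sig = 26  [terminal]
41. n21.env = 3  [terminal]
42. n19.val = 22  [c.env * -2 + 28]
43. n19.live = -3  [b.sig * 2 - 55]
44. n17.key = "kmz"  [A.acc ++ "z"]
45. n22.live = 24  [C₁.pre + C₀.ok - 1]
46. n23.live = 3  [3]
47. n24.env = -3  [terminal]
48. n25.cnt = 26  [terminal]
49. n23.cnt = "vw"  ["vw"]
50. n23.mk = "yn"  ["yn"]
51. n22.cnt = "ynp"  [B₁.mk ++ "p"]
52. n22.mk = "qvw"  ["q" ++ B₁.cnt]
53. n11.pre = -4  [len(C₀.cnt) - 6]
54. n26.cnt = 22  [terminal]
55. n10.cnt = "yy"  ["yy"]
56. n10.mk = "zu"  ["zu"]
57. n0.val = 4  [4]
58. n0.live = -9  [b.sig * 2 - 61]

3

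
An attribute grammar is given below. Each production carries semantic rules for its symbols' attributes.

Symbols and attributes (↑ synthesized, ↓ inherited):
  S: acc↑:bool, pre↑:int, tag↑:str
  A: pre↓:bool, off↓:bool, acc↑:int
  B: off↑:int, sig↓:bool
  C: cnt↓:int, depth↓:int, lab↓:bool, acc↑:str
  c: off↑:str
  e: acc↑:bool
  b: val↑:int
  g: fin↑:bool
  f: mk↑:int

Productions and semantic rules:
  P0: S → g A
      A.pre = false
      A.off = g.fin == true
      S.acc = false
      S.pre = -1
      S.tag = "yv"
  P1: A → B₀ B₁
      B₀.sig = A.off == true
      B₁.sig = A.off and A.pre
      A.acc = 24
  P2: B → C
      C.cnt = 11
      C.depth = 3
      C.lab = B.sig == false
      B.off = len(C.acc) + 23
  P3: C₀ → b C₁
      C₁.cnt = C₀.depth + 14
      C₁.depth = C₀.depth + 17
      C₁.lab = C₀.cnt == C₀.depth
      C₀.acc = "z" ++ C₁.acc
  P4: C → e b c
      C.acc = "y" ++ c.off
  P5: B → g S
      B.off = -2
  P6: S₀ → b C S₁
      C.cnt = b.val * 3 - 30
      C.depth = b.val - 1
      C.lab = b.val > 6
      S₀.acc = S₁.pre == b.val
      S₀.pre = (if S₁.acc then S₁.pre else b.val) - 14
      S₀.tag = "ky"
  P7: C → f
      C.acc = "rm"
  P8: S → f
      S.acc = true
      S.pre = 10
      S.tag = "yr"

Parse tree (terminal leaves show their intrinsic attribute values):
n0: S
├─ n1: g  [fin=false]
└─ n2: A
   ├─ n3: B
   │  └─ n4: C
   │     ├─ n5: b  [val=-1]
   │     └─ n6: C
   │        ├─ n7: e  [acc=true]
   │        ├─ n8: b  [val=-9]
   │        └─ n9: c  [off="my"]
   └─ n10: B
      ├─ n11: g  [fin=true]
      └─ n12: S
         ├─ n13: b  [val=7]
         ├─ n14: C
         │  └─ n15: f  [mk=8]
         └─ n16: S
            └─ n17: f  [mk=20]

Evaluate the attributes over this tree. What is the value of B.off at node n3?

1. n1.fin = false  [terminal]
2. n2.pre = false  [false]
3. n2.off = false  [g.fin == true]
4. n3.sig = false  [A.off == true]
5. n4.cnt = 11  [11]
6. n4.depth = 3  [3]
7. n4.lab = true  [B.sig == false]
8. n5.val = -1  [terminal]
9. n6.cnt = 17  [C₀.depth + 14]
10. n6.depth = 20  [C₀.depth + 17]
11. n6.lab = false  [C₀.cnt == C₀.depth]
12. n7.acc = true  [terminal]
13. n8.val = -9  [terminal]
14. n9.off = "my"  [terminal]
15. n6.acc = "ymy"  ["y" ++ c.off]
16. n4.acc = "zymy"  ["z" ++ C₁.acc]
17. n3.off = 27  [len(C.acc) + 23]
18. n10.sig = false  [A.off and A.pre]
19. n11.fin = true  [terminal]
20. n13.val = 7  [terminal]
21. n14.cnt = -9  [b.val * 3 - 30]
22. n14.depth = 6  [b.val - 1]
23. n14.lab = true  [b.val > 6]
24. n15.mk = 8  [terminal]
25. n14.acc = "rm"  ["rm"]
26. n17.mk = 20  [terminal]
27. n16.acc = true  [true]
28. n16.pre = 10  [10]
29. n16.tag = "yr"  ["yr"]
30. n12.acc = false  [S₁.pre == b.val]
31. n12.pre = -4  [(if S₁.acc then S₁.pre else b.val) - 14]
32. n12.tag = "ky"  ["ky"]
33. n10.off = -2  [-2]
34. n2.acc = 24  [24]
35. n0.acc = false  [false]
36. n0.pre = -1  [-1]
37. n0.tag = "yv"  ["yv"]

27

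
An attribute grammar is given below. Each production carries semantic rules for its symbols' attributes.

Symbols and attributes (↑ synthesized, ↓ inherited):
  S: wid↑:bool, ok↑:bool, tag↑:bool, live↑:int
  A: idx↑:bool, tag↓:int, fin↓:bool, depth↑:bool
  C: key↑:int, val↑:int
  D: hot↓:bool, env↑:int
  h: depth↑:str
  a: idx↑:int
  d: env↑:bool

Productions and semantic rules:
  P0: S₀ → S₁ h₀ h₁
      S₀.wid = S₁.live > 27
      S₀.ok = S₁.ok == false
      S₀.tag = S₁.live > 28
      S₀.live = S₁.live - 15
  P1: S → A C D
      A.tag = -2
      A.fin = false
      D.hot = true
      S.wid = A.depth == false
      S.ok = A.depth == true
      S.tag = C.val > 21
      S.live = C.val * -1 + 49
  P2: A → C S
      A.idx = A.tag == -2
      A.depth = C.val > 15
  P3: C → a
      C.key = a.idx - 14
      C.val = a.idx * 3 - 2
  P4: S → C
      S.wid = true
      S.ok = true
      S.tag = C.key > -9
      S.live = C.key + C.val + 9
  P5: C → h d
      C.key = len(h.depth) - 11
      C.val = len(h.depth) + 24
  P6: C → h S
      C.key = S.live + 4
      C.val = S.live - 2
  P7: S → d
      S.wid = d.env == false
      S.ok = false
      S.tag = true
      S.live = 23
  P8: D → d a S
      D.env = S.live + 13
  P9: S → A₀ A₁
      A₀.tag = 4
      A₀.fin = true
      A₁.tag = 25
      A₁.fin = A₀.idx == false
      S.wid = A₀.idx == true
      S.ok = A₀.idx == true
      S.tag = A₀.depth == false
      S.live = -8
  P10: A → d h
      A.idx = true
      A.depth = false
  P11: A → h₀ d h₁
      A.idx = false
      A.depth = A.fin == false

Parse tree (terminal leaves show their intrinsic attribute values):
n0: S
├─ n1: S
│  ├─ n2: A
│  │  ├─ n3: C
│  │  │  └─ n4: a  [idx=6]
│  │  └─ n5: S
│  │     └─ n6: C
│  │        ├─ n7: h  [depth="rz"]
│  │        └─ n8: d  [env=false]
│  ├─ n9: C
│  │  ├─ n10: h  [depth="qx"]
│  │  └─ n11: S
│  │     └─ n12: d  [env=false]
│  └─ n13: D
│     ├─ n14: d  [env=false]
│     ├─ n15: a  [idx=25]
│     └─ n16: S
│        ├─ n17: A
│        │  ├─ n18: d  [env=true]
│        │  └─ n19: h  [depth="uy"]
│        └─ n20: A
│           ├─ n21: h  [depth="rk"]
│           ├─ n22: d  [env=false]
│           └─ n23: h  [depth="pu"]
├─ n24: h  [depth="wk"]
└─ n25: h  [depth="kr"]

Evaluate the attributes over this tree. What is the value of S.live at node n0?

1. n2.tag = -2  [-2]
2. n2.fin = false  [false]
3. n4.idx = 6  [terminal]
4. n3.key = -8  [a.idx - 14]
5. n3.val = 16  [a.idx * 3 - 2]
6. n7.depth = "rz"  [terminal]
7. n8.env = false  [terminal]
8. n6.key = -9  [len(h.depth) - 11]
9. n6.val = 26  [len(h.depth) + 24]
10. n5.wid = true  [true]
11. n5.ok = true  [true]
12. n5.tag = false  [C.key > -9]
13. n5.live = 26  [C.key + C.val + 9]
14. n2.idx = true  [A.tag == -2]
15. n2.depth = true  [C.val > 15]
16. n10.depth = "qx"  [terminal]
17. n12.env = false  [terminal]
18. n11.wid = true  [d.env == false]
19. n11.ok = false  [false]
20. n11.tag = true  [true]
21. n11.live = 23  [23]
22. n9.key = 27  [S.live + 4]
23. n9.val = 21  [S.live - 2]
24. n13.hot = true  [true]
25. n14.env = false  [terminal]
26. n15.idx = 25  [terminal]
27. n17.tag = 4  [4]
28. n17.fin = true  [true]
29. n18.env = true  [terminal]
30. n19.depth = "uy"  [terminal]
31. n17.idx = true  [true]
32. n17.depth = false  [false]
33. n20.tag = 25  [25]
34. n20.fin = false  [A₀.idx == false]
35. n21.depth = "rk"  [terminal]
36. n22.env = false  [terminal]
37. n23.depth = "pu"  [terminal]
38. n20.idx = false  [false]
39. n20.depth = true  [A.fin == false]
40. n16.wid = true  [A₀.idx == true]
41. n16.ok = true  [A₀.idx == true]
42. n16.tag = true  [A₀.depth == false]
43. n16.live = -8  [-8]
44. n13.env = 5  [S.live + 13]
45. n1.wid = false  [A.depth == false]
46. n1.ok = true  [A.depth == true]
47. n1.tag = false  [C.val > 21]
48. n1.live = 28  [C.val * -1 + 49]
49. n24.depth = "wk"  [terminal]
50. n25.depth = "kr"  [terminal]
51. n0.wid = true  [S₁.live > 27]
52. n0.ok = false  [S₁.ok == false]
53. n0.tag = false  [S₁.live > 28]
54. n0.live = 13  [S₁.live - 15]

13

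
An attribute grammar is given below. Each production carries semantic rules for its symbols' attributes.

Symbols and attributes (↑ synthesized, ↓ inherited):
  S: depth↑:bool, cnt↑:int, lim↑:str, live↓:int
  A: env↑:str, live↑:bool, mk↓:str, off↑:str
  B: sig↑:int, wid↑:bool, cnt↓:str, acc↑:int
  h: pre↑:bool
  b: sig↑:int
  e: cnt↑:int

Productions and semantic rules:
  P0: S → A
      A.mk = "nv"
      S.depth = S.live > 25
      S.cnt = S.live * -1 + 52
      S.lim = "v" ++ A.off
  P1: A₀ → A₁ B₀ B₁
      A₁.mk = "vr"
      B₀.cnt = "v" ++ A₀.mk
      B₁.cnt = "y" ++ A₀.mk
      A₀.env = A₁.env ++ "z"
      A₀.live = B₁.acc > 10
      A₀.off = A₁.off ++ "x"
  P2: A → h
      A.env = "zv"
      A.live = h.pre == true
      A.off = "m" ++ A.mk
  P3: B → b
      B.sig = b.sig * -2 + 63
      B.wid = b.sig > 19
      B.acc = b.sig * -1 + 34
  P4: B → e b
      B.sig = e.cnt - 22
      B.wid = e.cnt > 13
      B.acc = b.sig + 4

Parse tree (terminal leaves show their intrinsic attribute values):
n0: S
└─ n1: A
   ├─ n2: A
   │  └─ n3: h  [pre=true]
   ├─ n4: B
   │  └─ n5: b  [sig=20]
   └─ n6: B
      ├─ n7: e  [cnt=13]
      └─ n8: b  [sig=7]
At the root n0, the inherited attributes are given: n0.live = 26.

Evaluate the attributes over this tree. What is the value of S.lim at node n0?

1. n0.live = 26  [given at root]
2. n1.mk = "nv"  ["nv"]
3. n2.mk = "vr"  ["vr"]
4. n3.pre = true  [terminal]
5. n2.env = "zv"  ["zv"]
6. n2.live = true  [h.pre == true]
7. n2.off = "mvr"  ["m" ++ A.mk]
8. n4.cnt = "vnv"  ["v" ++ A₀.mk]
9. n5.sig = 20  [terminal]
10. n4.sig = 23  [b.sig * -2 + 63]
11. n4.wid = true  [b.sig > 19]
12. n4.acc = 14  [b.sig * -1 + 34]
13. n6.cnt = "ynv"  ["y" ++ A₀.mk]
14. n7.cnt = 13  [terminal]
15. n8.sig = 7  [terminal]
16. n6.sig = -9  [e.cnt - 22]
17. n6.wid = false  [e.cnt > 13]
18. n6.acc = 11  [b.sig + 4]
19. n1.env = "zvz"  [A₁.env ++ "z"]
20. n1.live = true  [B₁.acc > 10]
21. n1.off = "mvrx"  [A₁.off ++ "x"]
22. n0.depth = true  [S.live > 25]
23. n0.cnt = 26  [S.live * -1 + 52]
24. n0.lim = "vmvrx"  ["v" ++ A.off]

"vmvrx"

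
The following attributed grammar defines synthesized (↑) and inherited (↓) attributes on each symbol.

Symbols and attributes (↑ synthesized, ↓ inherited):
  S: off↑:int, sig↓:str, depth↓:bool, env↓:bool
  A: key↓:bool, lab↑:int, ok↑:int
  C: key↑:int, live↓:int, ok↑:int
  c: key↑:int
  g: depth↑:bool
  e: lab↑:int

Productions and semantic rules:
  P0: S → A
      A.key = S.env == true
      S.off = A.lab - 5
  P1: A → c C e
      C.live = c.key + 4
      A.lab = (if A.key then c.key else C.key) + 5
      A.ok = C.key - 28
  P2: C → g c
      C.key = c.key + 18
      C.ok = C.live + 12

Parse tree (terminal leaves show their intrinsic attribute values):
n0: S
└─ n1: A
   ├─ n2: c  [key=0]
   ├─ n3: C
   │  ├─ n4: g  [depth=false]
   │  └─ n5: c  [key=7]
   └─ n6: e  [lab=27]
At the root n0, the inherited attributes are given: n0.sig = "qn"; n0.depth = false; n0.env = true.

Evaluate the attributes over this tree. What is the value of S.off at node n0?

1. n0.sig = "qn"  [given at root]
2. n0.depth = false  [given at root]
3. n0.env = true  [given at root]
4. n1.key = true  [S.env == true]
5. n2.key = 0  [terminal]
6. n3.live = 4  [c.key + 4]
7. n4.depth = false  [terminal]
8. n5.key = 7  [terminal]
9. n3.key = 25  [c.key + 18]
10. n3.ok = 16  [C.live + 12]
11. n6.lab = 27  [terminal]
12. n1.lab = 5  [(if A.key then c.key else C.key) + 5]
13. n1.ok = -3  [C.key - 28]
14. n0.off = 0  [A.lab - 5]

0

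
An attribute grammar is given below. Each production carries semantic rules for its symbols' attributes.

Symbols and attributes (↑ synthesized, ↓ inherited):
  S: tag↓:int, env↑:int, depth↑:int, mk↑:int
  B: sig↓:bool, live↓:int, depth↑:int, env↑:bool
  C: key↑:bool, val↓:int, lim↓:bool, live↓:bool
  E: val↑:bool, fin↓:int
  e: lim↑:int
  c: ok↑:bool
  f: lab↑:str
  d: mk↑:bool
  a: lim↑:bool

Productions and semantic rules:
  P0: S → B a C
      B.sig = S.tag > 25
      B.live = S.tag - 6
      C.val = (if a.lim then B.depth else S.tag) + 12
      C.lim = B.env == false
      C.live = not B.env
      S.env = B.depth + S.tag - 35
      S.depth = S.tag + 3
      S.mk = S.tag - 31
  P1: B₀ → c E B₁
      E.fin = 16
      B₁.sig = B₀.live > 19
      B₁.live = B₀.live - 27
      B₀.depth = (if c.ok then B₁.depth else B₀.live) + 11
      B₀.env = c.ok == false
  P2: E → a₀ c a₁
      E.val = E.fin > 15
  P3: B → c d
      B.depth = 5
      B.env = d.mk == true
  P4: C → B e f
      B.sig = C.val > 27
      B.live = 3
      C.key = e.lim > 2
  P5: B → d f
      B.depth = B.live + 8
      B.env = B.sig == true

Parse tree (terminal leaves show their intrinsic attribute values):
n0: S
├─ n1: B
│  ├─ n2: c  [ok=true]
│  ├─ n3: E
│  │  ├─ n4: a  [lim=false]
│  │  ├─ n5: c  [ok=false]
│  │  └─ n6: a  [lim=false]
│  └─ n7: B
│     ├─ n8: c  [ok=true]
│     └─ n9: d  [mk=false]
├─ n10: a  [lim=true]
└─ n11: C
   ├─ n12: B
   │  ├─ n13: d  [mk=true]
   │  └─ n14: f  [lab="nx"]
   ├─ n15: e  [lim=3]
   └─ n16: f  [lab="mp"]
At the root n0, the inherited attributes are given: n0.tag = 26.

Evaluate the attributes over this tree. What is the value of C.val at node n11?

1. n0.tag = 26  [given at root]
2. n1.sig = true  [S.tag > 25]
3. n1.live = 20  [S.tag - 6]
4. n2.ok = true  [terminal]
5. n3.fin = 16  [16]
6. n4.lim = false  [terminal]
7. n5.ok = false  [terminal]
8. n6.lim = false  [terminal]
9. n3.val = true  [E.fin > 15]
10. n7.sig = true  [B₀.live > 19]
11. n7.live = -7  [B₀.live - 27]
12. n8.ok = true  [terminal]
13. n9.mk = false  [terminal]
14. n7.depth = 5  [5]
15. n7.env = false  [d.mk == true]
16. n1.depth = 16  [(if c.ok then B₁.depth else B₀.live) + 11]
17. n1.env = false  [c.ok == false]
18. n10.lim = true  [terminal]
19. n11.val = 28  [(if a.lim then B.depth else S.tag) + 12]
20. n11.lim = true  [B.env == false]
21. n11.live = true  [not B.env]
22. n12.sig = true  [C.val > 27]
23. n12.live = 3  [3]
24. n13.mk = true  [terminal]
25. n14.lab = "nx"  [terminal]
26. n12.depth = 11  [B.live + 8]
27. n12.env = true  [B.sig == true]
28. n15.lim = 3  [terminal]
29. n16.lab = "mp"  [terminal]
30. n11.key = true  [e.lim > 2]
31. n0.env = 7  [B.depth + S.tag - 35]
32. n0.depth = 29  [S.tag + 3]
33. n0.mk = -5  [S.tag - 31]

28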